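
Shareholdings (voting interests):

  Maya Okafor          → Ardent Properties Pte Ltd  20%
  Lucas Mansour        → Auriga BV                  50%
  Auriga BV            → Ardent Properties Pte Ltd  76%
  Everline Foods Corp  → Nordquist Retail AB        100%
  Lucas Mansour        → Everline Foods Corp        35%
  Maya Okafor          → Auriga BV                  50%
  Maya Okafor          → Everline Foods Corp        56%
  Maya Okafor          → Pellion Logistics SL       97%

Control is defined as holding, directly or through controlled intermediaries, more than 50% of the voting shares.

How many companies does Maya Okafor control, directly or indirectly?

3

Maya holds 97% of Pellion, so Maya controls Pellion.
Maya holds 56% of Everline, so Maya controls Everline.
Everline holds 100% of Nordquist, so Maya controls Nordquist.
No other company's threshold is met.
Maya controls 3 companies.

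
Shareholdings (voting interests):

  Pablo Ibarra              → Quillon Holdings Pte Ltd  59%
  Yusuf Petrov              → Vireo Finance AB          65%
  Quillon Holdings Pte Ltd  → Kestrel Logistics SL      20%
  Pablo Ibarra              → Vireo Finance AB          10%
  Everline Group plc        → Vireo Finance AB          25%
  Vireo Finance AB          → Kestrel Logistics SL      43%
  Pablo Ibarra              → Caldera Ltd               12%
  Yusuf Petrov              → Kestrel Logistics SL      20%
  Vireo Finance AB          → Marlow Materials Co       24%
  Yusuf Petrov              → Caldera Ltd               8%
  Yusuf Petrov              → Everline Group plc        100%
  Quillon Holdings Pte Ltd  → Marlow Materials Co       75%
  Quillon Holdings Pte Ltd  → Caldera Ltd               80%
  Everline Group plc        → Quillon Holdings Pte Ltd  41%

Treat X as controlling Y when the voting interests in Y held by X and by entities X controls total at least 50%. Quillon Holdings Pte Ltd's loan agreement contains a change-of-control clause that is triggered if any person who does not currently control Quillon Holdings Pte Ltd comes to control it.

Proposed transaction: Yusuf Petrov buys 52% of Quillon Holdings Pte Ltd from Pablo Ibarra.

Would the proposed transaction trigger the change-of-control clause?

The purchase adds only to Yusuf's holdings (Pablo's stake shrinks), so Yusuf is the only person who could newly come to control Quillon.
Yusuf holds 100% of Everline, so Yusuf controls Everline.
Everline and Yusuf together hold 25% + 65% = 90% of Vireo, so Yusuf controls Vireo.
Vireo and Yusuf together hold 43% + 20% = 63% of Kestrel, so Yusuf controls Kestrel.
In Quillon, Yusuf's side holds only 41%, not ≥ 50%.
So before the transaction, Yusuf does not control Quillon.
After the purchase, Yusuf holds 52% of Quillon directly, and Pablo's stake falls to 7%.
Everline and Yusuf together hold 41% + 52% = 93% of Quillon, so Yusuf controls Quillon.
Yusuf did not control Quillon before and does after, so the clause is triggered.

Yes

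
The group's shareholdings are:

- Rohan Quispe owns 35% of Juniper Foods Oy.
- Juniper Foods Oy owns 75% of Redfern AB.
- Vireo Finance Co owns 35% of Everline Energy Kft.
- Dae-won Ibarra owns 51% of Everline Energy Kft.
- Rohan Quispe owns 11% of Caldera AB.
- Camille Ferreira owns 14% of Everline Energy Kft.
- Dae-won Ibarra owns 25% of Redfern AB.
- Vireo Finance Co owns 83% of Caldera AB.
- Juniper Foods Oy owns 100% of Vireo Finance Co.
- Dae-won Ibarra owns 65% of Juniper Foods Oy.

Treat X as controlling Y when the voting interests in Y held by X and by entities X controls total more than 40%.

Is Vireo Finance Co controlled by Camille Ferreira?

Camille's largest direct stake is 14% in Everline, which does not meet the threshold, so Camille controls no company.
Neither Camille nor any entity Camille controls holds any voting interest in Vireo.
So Camille does not control Vireo.

No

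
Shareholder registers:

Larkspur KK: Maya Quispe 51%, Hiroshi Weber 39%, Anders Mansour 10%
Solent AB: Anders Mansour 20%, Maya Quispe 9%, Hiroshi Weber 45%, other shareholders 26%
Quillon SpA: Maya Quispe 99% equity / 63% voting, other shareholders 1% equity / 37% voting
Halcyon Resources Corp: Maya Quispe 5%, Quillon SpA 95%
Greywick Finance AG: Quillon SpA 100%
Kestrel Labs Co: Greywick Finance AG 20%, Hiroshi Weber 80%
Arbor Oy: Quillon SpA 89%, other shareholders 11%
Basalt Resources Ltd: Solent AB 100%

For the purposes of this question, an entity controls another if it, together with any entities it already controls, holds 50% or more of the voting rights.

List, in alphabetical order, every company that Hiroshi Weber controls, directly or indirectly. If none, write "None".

Hiroshi holds 80% of Kestrel, so Hiroshi controls Kestrel.
No other company's threshold is met.

Kestrel Labs Co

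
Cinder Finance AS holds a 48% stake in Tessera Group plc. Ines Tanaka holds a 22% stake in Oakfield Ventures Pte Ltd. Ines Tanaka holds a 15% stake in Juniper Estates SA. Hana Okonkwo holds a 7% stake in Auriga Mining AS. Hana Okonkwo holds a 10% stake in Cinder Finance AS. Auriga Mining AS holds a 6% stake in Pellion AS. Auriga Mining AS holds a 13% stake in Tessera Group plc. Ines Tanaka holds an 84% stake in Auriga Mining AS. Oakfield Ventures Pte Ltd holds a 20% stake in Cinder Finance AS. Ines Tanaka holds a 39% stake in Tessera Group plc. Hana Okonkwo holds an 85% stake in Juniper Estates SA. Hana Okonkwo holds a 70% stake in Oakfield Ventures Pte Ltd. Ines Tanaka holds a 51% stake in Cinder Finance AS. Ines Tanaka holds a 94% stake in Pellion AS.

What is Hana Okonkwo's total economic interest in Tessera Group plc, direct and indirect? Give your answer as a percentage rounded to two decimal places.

Hana reaches Tessera along 3 paths.
Via Oakfield → Cinder: 70% × 20% × 48% = 6.72%.
Via Cinder: 10% × 48% = 4.8%.
Via Auriga: 7% × 13% = 0.91%.
Total: 6.72% + 4.8% + 0.91% = 12.43%.

12.43%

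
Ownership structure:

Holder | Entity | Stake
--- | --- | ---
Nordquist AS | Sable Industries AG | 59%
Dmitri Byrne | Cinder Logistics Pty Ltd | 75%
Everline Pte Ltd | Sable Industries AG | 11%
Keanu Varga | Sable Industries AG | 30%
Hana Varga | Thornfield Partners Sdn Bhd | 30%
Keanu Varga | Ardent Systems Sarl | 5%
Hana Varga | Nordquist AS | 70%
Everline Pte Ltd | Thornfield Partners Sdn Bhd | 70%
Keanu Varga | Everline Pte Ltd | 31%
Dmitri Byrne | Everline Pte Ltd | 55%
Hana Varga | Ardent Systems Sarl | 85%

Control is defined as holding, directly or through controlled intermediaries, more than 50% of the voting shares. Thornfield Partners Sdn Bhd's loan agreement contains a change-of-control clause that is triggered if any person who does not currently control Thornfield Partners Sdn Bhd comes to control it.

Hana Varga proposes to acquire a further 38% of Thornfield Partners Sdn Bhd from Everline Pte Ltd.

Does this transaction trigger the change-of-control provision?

Yes

The purchase adds only to Hana's holdings (Everline's stake shrinks), so Hana is the only person who could newly come to control Thornfield.
Hana holds 70% of Nordquist, so Hana controls Nordquist.
Nordquist holds 59% of Sable, so Hana controls Sable.
Hana holds 85% of Ardent, so Hana controls Ardent.
In Thornfield, Hana's side holds only 30%, not > 50%.
So before the transaction, Hana does not control Thornfield.
After the purchase, Hana's direct stake in Thornfield rises to 30% + 38% = 68%, and Everline's stake falls to 32%.
Hana holds 68% of Thornfield, so Hana controls Thornfield.
Hana did not control Thornfield before and does after, so the clause is triggered.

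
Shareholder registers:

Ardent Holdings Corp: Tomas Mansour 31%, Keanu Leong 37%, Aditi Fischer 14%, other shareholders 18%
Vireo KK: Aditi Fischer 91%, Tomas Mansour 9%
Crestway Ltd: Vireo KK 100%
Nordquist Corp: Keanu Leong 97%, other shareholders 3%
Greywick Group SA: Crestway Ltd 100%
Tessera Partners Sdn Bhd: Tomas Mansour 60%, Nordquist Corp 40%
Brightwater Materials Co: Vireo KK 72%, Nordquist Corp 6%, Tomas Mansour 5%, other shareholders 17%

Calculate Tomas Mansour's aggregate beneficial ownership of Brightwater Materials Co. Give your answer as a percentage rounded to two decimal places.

Tomas reaches Brightwater along 2 paths.
Via Vireo: 9% × 72% = 6.48%.
Direct stake: 5% = 5%.
Total: 6.48% + 5% = 11.48%.

11.48%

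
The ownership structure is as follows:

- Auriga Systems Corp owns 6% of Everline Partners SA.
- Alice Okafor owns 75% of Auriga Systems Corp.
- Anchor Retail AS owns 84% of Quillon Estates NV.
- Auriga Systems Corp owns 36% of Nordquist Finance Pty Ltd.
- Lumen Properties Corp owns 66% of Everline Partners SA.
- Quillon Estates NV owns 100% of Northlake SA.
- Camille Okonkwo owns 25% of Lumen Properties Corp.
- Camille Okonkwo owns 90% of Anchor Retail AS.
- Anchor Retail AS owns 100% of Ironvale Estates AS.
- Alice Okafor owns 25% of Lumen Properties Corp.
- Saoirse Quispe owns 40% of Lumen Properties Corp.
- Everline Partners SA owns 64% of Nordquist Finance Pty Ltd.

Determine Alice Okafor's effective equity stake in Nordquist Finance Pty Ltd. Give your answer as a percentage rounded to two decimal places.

40.44%

Alice reaches Nordquist along 3 paths.
Via Auriga → Everline: 75% × 6% × 64% = 2.88%.
Via Lumen → Everline: 25% × 66% × 64% = 10.56%.
Via Auriga: 75% × 36% = 27%.
Total: 2.88% + 10.56% + 27% = 40.44%.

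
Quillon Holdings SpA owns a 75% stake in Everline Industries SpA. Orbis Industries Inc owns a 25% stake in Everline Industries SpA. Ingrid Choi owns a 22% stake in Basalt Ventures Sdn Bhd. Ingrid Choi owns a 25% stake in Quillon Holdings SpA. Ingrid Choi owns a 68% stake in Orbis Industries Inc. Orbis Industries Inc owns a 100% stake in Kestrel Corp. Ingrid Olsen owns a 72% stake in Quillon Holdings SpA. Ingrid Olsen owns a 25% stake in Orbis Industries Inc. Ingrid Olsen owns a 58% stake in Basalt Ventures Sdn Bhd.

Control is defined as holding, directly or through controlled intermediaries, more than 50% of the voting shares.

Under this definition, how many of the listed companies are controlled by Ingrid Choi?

2

Ingrid Choi holds 68% of Orbis, so Ingrid Choi controls Orbis.
Orbis holds 100% of Kestrel, so Ingrid Choi controls Kestrel.
No other company's threshold is met.
Ingrid Choi controls 2 companies.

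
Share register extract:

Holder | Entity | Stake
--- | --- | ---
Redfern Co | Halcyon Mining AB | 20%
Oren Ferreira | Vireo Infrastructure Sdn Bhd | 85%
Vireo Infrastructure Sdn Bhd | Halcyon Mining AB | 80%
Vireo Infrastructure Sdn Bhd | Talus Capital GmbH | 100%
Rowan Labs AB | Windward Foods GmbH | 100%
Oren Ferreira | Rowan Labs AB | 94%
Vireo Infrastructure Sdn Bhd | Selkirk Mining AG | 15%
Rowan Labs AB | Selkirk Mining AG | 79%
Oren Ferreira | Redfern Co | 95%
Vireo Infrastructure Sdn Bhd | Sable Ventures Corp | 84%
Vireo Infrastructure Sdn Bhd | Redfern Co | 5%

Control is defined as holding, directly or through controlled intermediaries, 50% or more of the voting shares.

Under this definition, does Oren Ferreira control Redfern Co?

Yes

Oren holds 85% of Vireo, so Oren controls Vireo.
Vireo and Oren together hold 5% + 95% = 100% of Redfern, so Oren controls Redfern.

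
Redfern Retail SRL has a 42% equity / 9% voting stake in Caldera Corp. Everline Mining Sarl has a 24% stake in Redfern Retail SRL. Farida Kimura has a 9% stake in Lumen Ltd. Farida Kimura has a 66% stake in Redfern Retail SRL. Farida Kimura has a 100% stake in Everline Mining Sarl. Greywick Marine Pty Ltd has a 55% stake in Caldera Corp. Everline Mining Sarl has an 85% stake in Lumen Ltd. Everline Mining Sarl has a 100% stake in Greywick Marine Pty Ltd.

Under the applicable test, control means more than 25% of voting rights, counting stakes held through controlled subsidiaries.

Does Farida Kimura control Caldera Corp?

Yes

Farida holds 100% of Everline, so Farida controls Everline.
Everline and Farida together hold 24% + 66% = 90% of Redfern, so Farida controls Redfern.
Everline holds 100% of Greywick, so Farida controls Greywick.
Redfern and Greywick together hold 9% + 55% = 64% of Caldera, so Farida controls Caldera.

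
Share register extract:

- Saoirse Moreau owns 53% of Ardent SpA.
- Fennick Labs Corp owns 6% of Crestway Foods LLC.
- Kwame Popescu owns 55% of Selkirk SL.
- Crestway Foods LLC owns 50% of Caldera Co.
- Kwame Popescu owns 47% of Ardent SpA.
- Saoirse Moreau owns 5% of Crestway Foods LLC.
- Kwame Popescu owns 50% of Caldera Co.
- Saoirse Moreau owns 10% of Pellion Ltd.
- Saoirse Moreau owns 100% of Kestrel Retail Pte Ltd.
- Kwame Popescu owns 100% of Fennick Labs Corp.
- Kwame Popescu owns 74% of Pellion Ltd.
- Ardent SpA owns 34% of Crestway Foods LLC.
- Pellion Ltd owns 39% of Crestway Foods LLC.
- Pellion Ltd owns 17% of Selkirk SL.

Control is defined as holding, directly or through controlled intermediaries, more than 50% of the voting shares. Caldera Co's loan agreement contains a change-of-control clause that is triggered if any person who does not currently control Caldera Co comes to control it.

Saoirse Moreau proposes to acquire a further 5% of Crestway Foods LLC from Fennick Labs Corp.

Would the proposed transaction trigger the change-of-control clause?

No

The purchase adds only to Saoirse's holdings (Fennick's stake shrinks), so Saoirse is the only person who could newly come to control Caldera.
Saoirse holds 100% of Kestrel, so Saoirse controls Kestrel.
Saoirse holds 53% of Ardent, so Saoirse controls Ardent.
Neither Saoirse nor any entity Saoirse controls holds any voting interest in Caldera.
So before the transaction, Saoirse does not control Caldera.
After the purchase, Saoirse's direct stake in Crestway rises to 5% + 5% = 10%, and Fennick's stake falls to 1%.
Saoirse's side now holds 10% + 34% = 44% of Crestway, not > 50%, so Saoirse still does not control Crestway.
After the transaction, neither Saoirse nor any entity Saoirse controls holds a voting interest in Caldera, so Saoirse still does not control it.
No new person acquires control, so the clause is not triggered.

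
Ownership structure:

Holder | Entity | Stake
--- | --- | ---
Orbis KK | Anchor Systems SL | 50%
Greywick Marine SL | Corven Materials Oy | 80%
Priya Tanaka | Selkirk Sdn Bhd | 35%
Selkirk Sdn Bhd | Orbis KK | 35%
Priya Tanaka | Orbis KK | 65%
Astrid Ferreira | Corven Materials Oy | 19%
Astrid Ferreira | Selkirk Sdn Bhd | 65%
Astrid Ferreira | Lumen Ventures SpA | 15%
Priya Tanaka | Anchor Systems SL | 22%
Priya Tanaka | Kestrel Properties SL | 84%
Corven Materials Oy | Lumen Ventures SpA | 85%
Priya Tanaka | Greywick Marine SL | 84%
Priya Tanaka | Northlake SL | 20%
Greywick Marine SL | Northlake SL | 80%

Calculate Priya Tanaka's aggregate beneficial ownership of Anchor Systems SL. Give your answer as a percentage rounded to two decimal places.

60.63%

Priya reaches Anchor along 3 paths.
Direct stake: 22% = 22%.
Via Selkirk → Orbis: 35% × 35% × 50% = 6.125%.
Via Orbis: 65% × 50% = 32.5%.
Total: 22% + 6.125% + 32.5% = 60.625%.
Rounded: 60.63%.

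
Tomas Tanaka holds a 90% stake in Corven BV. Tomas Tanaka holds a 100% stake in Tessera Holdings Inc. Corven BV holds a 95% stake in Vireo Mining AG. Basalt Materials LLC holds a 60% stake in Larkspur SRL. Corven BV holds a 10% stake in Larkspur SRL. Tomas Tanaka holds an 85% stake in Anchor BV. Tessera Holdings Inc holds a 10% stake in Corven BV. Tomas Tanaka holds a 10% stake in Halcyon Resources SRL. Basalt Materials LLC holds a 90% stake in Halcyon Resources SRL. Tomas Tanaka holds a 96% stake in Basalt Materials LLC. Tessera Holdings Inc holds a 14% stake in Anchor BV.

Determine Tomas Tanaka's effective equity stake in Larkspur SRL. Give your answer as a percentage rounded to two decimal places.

67.60%

Tomas reaches Larkspur along 3 paths.
Via Basalt: 96% × 60% = 57.6%.
Via Tessera → Corven: 100% × 10% × 10% = 1%.
Via Corven: 90% × 10% = 9%.
Total: 57.6% + 1% + 9% = 67.6%.
Rounded: 67.60%.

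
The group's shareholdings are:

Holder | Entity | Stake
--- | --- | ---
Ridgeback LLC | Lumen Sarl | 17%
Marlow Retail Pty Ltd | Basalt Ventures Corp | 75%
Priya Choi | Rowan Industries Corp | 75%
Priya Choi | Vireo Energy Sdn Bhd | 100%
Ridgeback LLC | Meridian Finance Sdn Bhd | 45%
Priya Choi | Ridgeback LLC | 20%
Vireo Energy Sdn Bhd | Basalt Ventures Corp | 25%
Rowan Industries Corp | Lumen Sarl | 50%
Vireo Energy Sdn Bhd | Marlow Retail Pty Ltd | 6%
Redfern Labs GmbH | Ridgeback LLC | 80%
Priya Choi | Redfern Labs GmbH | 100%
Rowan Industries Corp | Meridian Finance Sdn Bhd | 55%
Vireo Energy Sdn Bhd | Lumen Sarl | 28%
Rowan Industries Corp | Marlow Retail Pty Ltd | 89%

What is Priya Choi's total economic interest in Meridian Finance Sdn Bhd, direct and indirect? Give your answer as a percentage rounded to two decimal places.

86.25%

Priya reaches Meridian along 3 paths.
Via Ridgeback: 20% × 45% = 9%.
Via Redfern → Ridgeback: 100% × 80% × 45% = 36%.
Via Rowan: 75% × 55% = 41.25%.
Total: 9% + 36% + 41.25% = 86.25%.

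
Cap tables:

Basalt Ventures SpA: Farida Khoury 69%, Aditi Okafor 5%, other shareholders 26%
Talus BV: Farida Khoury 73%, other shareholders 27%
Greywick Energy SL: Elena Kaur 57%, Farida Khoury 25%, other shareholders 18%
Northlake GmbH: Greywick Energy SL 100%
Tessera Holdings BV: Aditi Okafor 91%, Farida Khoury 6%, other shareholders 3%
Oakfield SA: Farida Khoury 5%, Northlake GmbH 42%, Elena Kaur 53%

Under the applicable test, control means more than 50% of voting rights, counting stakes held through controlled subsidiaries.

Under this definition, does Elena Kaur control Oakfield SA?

Yes

Elena holds 57% of Greywick, so Elena controls Greywick.
Greywick holds 100% of Northlake, so Elena controls Northlake.
Northlake and Elena together hold 42% + 53% = 95% of Oakfield, so Elena controls Oakfield.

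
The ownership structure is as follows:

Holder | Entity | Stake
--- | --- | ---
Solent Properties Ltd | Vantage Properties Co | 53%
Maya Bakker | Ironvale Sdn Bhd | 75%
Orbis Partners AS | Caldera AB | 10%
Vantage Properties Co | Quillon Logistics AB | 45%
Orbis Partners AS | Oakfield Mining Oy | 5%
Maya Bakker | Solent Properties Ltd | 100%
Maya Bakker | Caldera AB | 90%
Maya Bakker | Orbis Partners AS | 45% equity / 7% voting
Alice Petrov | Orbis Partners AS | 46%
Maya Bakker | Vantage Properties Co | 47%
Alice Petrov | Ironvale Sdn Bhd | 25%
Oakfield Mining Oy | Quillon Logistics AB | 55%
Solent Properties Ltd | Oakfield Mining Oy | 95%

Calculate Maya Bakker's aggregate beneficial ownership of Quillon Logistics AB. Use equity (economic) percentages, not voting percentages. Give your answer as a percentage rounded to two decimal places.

98.49%

Maya reaches Quillon along 4 paths.
Via Vantage: 47% × 45% = 21.15%.
Via Solent → Vantage: 100% × 53% × 45% = 23.85%.
Via Solent → Oakfield: 100% × 95% × 55% = 52.25%.
Via Orbis → Oakfield: 45% × 5% × 55% = 1.2375%.
Total: 21.15% + 23.85% + 52.25% + 1.2375% = 98.4875%.
Rounded: 98.49%.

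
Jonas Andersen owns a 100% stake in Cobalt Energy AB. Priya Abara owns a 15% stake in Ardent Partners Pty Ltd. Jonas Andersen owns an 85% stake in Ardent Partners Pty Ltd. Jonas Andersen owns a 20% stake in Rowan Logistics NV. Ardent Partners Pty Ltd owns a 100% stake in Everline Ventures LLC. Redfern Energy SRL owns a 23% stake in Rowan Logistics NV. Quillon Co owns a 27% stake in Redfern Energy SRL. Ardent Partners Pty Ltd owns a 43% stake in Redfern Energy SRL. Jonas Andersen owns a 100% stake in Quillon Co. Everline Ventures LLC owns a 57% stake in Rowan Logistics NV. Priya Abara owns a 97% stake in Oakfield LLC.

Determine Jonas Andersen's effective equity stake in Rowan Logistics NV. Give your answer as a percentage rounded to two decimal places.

83.07%

Jonas reaches Rowan along 4 paths.
Direct stake: 20% = 20%.
Via Quillon → Redfern: 100% × 27% × 23% = 6.21%.
Via Ardent → Redfern: 85% × 43% × 23% = 8.4065%.
Via Ardent → Everline: 85% × 100% × 57% = 48.45%.
Total: 20% + 6.21% + 8.4065% + 48.45% = 83.0665%.
Rounded: 83.07%.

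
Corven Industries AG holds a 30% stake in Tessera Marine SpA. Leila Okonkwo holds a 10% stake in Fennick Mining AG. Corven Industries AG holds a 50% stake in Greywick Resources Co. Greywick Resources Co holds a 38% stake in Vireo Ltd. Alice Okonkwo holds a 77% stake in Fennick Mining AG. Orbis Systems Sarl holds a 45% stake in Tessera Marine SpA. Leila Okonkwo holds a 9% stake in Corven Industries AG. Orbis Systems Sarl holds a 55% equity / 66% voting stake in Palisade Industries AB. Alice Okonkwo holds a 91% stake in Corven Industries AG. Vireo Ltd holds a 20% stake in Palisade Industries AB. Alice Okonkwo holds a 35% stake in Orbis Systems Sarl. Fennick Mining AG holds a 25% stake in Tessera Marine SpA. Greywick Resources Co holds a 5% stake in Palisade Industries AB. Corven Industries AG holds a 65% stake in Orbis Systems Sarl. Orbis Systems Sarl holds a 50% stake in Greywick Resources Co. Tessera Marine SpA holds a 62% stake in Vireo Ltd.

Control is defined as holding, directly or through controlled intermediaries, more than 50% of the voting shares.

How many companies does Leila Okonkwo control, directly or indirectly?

0

Leila's largest direct stake is 10% in Fennick, which does not meet the threshold.
Leila controls 0 companies.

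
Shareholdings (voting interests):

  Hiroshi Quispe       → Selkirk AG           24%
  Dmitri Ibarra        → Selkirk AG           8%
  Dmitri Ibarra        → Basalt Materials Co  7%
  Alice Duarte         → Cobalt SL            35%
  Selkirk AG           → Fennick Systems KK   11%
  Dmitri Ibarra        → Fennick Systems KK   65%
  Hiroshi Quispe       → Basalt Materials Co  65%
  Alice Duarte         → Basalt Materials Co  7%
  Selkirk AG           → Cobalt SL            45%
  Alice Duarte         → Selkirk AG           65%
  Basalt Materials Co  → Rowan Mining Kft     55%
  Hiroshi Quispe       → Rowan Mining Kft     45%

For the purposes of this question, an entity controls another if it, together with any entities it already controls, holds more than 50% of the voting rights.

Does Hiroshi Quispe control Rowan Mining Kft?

Hiroshi holds 65% of Basalt, so Hiroshi controls Basalt.
Hiroshi and Basalt together hold 45% + 55% = 100% of Rowan, so Hiroshi controls Rowan.

Yes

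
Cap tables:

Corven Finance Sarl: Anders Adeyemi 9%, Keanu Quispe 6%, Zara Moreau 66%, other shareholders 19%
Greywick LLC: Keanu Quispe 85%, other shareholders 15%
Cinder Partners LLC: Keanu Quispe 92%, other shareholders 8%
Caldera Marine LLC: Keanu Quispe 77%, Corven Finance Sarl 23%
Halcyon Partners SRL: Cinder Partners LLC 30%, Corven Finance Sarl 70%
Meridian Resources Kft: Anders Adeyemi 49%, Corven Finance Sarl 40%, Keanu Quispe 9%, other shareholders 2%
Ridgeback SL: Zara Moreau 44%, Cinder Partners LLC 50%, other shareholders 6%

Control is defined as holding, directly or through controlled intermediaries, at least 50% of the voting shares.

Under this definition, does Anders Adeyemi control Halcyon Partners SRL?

No

Anders's largest direct stake is 49% in Meridian, which does not meet the threshold, so Anders controls no company.
Neither Anders nor any entity Anders controls holds any voting interest in Halcyon.
So Anders does not control Halcyon.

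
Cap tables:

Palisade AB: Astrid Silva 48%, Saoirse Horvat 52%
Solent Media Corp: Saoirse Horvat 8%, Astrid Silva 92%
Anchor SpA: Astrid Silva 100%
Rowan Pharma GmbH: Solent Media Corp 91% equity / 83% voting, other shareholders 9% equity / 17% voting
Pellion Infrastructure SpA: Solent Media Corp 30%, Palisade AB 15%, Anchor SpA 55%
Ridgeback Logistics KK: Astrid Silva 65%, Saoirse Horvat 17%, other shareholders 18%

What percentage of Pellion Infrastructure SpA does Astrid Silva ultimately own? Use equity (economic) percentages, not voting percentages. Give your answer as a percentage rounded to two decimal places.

89.80%

Astrid reaches Pellion along 3 paths.
Via Solent: 92% × 30% = 27.6%.
Via Palisade: 48% × 15% = 7.2%.
Via Anchor: 100% × 55% = 55%.
Total: 27.6% + 7.2% + 55% = 89.8%.
Rounded: 89.80%.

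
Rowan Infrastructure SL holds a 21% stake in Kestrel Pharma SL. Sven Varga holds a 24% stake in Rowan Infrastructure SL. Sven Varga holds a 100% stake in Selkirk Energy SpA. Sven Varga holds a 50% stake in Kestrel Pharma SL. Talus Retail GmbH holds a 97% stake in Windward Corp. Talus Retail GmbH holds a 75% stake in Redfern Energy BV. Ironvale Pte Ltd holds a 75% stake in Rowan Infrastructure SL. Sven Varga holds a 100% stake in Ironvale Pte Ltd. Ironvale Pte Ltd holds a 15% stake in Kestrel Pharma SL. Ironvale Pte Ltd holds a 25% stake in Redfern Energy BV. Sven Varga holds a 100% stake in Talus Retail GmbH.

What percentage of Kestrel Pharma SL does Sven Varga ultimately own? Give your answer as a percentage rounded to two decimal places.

Sven reaches Kestrel along 4 paths.
Via Ironvale → Rowan: 100% × 75% × 21% = 15.75%.
Via Rowan: 24% × 21% = 5.04%.
Via Ironvale: 100% × 15% = 15%.
Direct stake: 50% = 50%.
Total: 15.75% + 5.04% + 15% + 50% = 85.79%.

85.79%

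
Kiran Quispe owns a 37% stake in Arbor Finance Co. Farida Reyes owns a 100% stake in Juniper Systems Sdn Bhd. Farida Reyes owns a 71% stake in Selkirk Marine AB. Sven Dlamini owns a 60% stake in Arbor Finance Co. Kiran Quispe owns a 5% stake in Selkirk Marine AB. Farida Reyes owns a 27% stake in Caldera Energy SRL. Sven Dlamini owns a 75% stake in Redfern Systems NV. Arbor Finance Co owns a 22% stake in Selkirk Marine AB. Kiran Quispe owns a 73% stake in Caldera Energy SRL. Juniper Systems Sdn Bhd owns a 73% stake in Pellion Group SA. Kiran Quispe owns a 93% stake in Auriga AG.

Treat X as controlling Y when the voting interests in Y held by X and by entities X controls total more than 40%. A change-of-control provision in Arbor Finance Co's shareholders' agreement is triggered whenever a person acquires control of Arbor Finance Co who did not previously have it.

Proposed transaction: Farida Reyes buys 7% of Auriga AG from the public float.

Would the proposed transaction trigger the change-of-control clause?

No

The purchase changes only Farida's holdings, so Farida is the only person who could newly come to control Arbor.
Farida holds 100% of Juniper, so Farida controls Juniper.
Farida holds 71% of Selkirk, so Farida controls Selkirk.
Juniper holds 73% of Pellion, so Farida controls Pellion.
Neither Farida nor any entity Farida controls holds any voting interest in Arbor.
So before the transaction, Farida does not control Arbor.
After the purchase, Farida holds 7% of Auriga directly.
Farida's side now holds 7% of Auriga, not > 40%, so Farida still does not control Auriga.
After the transaction, neither Farida nor any entity Farida controls holds a voting interest in Arbor, so Farida still does not control it.
No new person acquires control, so the clause is not triggered.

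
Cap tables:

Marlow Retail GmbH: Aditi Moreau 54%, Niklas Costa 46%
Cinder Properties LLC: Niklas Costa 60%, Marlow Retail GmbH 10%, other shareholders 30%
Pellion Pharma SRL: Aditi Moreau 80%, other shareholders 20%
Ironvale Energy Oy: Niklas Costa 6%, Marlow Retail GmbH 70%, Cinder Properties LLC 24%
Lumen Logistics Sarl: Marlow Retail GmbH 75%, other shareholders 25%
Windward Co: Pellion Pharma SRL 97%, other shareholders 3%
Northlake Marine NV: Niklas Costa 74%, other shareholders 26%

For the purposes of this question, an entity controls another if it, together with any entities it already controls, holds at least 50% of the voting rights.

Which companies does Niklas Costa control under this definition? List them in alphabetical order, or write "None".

Cinder Properties LLC, Northlake Marine NV

Niklas holds 60% of Cinder, so Niklas controls Cinder.
Niklas holds 74% of Northlake, so Niklas controls Northlake.
No other company's threshold is met.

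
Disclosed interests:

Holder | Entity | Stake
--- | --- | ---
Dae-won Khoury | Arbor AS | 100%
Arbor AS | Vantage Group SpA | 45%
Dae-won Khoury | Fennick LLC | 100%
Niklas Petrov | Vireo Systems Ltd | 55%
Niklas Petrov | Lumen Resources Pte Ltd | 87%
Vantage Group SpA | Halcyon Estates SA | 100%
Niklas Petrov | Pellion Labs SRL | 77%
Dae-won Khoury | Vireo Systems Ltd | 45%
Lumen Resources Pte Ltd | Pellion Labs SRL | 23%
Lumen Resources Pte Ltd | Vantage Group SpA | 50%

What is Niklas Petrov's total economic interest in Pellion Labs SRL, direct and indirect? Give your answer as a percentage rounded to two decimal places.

97.01%

Niklas reaches Pellion along 2 paths.
Direct stake: 77% = 77%.
Via Lumen: 87% × 23% = 20.01%.
Total: 77% + 20.01% = 97.01%.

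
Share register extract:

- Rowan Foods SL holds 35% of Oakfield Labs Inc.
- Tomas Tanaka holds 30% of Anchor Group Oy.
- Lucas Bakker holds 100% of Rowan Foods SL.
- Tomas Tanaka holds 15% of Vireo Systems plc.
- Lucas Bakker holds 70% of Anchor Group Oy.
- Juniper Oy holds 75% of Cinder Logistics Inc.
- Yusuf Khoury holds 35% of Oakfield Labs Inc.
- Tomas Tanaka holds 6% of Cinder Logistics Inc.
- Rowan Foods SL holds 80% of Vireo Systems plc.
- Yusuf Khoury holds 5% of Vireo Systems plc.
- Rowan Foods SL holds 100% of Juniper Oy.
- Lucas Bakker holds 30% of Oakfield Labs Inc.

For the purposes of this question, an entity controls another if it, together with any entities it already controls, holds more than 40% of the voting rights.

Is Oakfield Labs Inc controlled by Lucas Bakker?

Lucas holds 100% of Rowan, so Lucas controls Rowan.
Lucas and Rowan together hold 30% + 35% = 65% of Oakfield, so Lucas controls Oakfield.

Yes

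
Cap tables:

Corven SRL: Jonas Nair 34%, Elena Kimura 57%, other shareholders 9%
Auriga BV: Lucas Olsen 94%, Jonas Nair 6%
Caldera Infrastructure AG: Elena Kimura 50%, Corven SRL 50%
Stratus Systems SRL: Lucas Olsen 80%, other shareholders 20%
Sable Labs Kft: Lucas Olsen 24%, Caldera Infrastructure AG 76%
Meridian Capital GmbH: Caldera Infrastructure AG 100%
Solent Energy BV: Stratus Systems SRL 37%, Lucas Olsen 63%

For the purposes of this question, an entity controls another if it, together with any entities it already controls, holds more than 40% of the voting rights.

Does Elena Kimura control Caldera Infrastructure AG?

Yes

Elena holds 57% of Corven, so Elena controls Corven.
Elena and Corven together hold 50% + 50% = 100% of Caldera, so Elena controls Caldera.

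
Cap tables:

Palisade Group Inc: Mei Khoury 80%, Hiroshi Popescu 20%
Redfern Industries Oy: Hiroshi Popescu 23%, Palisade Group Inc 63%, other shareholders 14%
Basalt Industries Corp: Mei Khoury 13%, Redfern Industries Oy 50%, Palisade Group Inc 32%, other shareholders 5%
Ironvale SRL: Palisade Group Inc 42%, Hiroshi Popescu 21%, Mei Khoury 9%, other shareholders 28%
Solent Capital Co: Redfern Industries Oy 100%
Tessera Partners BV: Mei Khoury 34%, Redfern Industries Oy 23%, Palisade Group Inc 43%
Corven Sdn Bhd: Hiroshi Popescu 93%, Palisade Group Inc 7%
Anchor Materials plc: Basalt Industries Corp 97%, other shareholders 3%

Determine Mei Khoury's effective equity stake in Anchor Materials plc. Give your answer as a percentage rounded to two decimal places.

61.89%

Mei reaches Anchor along 3 paths.
Via Basalt: 13% × 97% = 12.61%.
Via Palisade → Redfern → Basalt: 80% × 63% × 50% × 97% = 24.444%.
Via Palisade → Basalt: 80% × 32% × 97% = 24.832%.
Total: 12.61% + 24.444% + 24.832% = 61.886%.
Rounded: 61.89%.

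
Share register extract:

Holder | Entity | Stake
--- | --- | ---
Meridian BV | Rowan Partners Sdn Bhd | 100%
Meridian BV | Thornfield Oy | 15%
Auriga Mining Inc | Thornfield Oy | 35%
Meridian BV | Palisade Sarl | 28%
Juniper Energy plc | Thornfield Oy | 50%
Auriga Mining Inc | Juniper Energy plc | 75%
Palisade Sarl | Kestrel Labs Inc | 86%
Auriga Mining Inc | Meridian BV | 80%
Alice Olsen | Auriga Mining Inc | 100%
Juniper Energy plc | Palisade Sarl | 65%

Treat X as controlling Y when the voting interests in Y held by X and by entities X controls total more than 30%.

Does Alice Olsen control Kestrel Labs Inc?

Yes

Alice holds 100% of Auriga, so Alice controls Auriga.
Auriga holds 75% of Juniper, so Alice controls Juniper.
Auriga holds 80% of Meridian, so Alice controls Meridian.
Meridian and Juniper together hold 28% + 65% = 93% of Palisade, so Alice controls Palisade.
Palisade holds 86% of Kestrel, so Alice controls Kestrel.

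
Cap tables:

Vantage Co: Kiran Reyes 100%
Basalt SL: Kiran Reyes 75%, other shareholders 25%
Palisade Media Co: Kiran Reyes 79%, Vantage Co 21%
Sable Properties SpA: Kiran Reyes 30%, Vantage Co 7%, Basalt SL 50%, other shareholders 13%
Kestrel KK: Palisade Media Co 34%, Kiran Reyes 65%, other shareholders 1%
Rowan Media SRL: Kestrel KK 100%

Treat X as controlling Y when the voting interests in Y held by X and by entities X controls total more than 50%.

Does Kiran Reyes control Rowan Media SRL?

Yes

Kiran holds 100% of Vantage, so Kiran controls Vantage.
Kiran and Vantage together hold 79% + 21% = 100% of Palisade, so Kiran controls Palisade.
Palisade and Kiran together hold 34% + 65% = 99% of Kestrel, so Kiran controls Kestrel.
Kestrel holds 100% of Rowan, so Kiran controls Rowan.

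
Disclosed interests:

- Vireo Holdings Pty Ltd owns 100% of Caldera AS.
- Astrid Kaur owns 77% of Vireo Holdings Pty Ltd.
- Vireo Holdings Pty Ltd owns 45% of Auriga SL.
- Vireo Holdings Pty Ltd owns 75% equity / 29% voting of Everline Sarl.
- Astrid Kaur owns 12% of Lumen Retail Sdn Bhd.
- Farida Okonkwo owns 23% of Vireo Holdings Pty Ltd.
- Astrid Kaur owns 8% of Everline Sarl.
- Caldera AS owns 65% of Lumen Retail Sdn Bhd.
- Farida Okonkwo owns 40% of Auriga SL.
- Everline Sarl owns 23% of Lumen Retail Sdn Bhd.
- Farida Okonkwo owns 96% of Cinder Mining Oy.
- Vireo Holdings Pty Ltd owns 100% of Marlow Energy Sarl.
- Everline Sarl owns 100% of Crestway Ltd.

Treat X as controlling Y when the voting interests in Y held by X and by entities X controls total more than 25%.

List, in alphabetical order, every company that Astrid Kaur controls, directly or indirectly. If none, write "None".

Auriga SL, Caldera AS, Crestway Ltd, Everline Sarl, Lumen Retail Sdn Bhd, Marlow Energy Sarl, Vireo Holdings Pty Ltd

Astrid holds 77% of Vireo, so Astrid controls Vireo.
Vireo holds 100% of Caldera, so Astrid controls Caldera.
Vireo holds 45% of Auriga, so Astrid controls Auriga.
Vireo and Astrid together hold 29% + 8% = 37% of Everline, so Astrid controls Everline.
Everline and Astrid and Caldera together hold 23% + 12% + 65% = 100% of Lumen, so Astrid controls Lumen.
Vireo holds 100% of Marlow, so Astrid controls Marlow.
Everline holds 100% of Crestway, so Astrid controls Crestway.
No other company's threshold is met.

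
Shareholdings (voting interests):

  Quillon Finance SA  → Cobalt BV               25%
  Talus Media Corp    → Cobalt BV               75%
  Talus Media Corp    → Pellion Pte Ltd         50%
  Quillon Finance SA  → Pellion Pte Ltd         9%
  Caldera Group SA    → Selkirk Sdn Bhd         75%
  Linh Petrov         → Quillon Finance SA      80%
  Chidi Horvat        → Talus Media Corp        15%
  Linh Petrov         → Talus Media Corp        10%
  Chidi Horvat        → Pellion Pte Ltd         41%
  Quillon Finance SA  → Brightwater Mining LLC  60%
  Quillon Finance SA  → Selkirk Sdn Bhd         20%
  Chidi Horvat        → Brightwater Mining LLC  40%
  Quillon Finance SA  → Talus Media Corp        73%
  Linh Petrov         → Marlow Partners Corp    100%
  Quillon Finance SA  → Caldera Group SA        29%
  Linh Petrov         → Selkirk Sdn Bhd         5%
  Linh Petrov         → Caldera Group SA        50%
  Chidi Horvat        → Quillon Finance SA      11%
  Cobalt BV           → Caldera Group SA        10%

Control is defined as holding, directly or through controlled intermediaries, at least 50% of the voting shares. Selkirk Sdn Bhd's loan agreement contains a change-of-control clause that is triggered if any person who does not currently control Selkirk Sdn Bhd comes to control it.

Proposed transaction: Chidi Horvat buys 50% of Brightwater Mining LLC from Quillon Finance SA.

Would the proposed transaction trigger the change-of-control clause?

The purchase adds only to Chidi's holdings (Quillon's stake shrinks), so Chidi is the only person who could newly come to control Selkirk.
Chidi's largest direct stake is 41% in Pellion, which does not meet the threshold, so Chidi controls no company.
Neither Chidi nor any entity Chidi controls holds any voting interest in Selkirk.
So before the transaction, Chidi does not control Selkirk.
After the purchase, Chidi's direct stake in Brightwater rises to 40% + 50% = 90%, and Quillon's stake falls to 10%.
Chidi holds 90% of Brightwater, so Chidi controls Brightwater.
After the transaction, neither Chidi nor any entity Chidi controls holds a voting interest in Selkirk, so Chidi still does not control it.
No new person acquires control, so the clause is not triggered.

No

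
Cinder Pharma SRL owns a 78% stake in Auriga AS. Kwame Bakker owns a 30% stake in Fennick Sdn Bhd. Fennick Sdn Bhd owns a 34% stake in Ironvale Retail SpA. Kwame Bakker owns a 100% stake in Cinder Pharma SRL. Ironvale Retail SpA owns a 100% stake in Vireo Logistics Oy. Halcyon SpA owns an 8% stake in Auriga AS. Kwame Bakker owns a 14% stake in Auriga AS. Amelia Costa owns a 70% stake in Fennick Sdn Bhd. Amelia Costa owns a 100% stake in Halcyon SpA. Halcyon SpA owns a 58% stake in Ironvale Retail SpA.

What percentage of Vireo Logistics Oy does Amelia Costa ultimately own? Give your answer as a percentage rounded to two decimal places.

Amelia reaches Vireo along 2 paths.
Via Fennick → Ironvale: 70% × 34% × 100% = 23.8%.
Via Halcyon → Ironvale: 100% × 58% × 100% = 58%.
Total: 23.8% + 58% = 81.8%.
Rounded: 81.80%.

81.80%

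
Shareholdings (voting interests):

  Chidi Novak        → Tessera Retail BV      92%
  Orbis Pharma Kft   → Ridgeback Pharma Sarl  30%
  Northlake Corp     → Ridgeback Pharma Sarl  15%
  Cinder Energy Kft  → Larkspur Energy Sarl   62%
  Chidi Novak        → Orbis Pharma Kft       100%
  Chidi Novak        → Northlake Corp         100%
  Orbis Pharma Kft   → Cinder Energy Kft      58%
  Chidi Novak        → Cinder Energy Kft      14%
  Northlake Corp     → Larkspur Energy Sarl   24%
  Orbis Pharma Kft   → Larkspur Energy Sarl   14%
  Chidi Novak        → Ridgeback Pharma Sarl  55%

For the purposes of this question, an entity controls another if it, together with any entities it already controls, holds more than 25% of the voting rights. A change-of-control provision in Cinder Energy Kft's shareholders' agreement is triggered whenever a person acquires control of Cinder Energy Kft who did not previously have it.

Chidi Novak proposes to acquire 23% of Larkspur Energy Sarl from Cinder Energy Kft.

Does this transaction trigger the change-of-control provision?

No

The purchase adds only to Chidi's holdings (Cinder's stake shrinks), so Chidi is the only person who could newly come to control Cinder.
Chidi holds 100% of Orbis, so Chidi controls Orbis.
Orbis and Chidi together hold 58% + 14% = 72% of Cinder, so Chidi controls Cinder.
So Chidi already controls Cinder before the transaction.
After the purchase, Chidi holds 23% of Larkspur directly, and Cinder's stake falls to 39%.
Chidi controlled Cinder already, so this is not a new person acquiring control; every other person's position is unchanged or reduced.
No new person acquires control, so the clause is not triggered.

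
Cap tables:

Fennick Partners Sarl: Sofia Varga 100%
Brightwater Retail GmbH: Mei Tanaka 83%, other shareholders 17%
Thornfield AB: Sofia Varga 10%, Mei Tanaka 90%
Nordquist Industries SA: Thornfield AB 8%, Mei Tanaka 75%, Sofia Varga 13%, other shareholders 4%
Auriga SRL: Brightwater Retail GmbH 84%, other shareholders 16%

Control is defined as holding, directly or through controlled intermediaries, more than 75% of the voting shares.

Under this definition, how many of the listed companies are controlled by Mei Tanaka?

4

Mei holds 83% of Brightwater, so Mei controls Brightwater.
Mei holds 90% of Thornfield, so Mei controls Thornfield.
Thornfield and Mei together hold 8% + 75% = 83% of Nordquist, so Mei controls Nordquist.
Brightwater holds 84% of Auriga, so Mei controls Auriga.
No other company's threshold is met.
Mei controls 4 companies.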